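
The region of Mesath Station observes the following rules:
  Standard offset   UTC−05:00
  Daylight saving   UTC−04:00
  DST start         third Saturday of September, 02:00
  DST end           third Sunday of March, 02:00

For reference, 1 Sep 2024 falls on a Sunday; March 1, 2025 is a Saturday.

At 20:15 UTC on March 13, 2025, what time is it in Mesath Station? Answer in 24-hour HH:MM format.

1 September 2024 is a Sunday, so the first Saturday is September 7 and the third is September 21.
1 March 2025 is a Saturday, so the first Sunday is March 2 and the third is March 16.
At the standard offset (UTC−05:00), 20:15 UTC − 5h = 15:15 Mesath Station standard time.
Daylight saving runs 21 September 2024 – 16 March 2025; the standard-time date in Mesath Station, March 13, 2025, is inside that window, so Mesath Station is at UTC−04:00.
20:15 UTC − 4h = 16:15 local.

16:15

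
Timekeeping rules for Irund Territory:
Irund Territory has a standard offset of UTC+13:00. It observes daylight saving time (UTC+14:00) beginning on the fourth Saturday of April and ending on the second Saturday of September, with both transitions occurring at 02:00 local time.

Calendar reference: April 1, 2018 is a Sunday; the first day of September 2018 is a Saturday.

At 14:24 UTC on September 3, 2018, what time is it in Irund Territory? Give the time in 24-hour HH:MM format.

04:24

1 April 2018 is a Sunday, so the first Saturday is April 7 and the fourth is April 28.
1 September 2018 is a Saturday, so the first Saturday is September 1 and the second is September 8.
At the standard offset (UTC+13:00), 14:24 UTC + 13h = 03:24 Irund Territory standard time (rolling into the next day, 4 September 2018).
Daylight saving runs 28 April – 8 September; the standard-time date in Irund Territory, September 4, 2018, is inside that window, so Irund Territory is at UTC+14:00.
14:24 UTC + 14h = 04:24 local (rolling into the next day, 4 September 2018).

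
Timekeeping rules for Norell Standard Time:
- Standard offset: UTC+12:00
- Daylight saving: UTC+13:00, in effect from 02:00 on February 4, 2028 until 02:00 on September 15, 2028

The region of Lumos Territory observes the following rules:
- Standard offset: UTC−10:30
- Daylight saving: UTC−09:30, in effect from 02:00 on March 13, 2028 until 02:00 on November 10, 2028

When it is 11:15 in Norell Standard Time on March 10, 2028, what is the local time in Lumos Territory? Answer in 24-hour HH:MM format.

11:45

March 10, 2028 lies within the daylight-saving period (4 February – 15 September), so Norell Standard Time is on daylight time, UTC+13:00.
11:15 Norell Standard Time − 13h = 22:15 UTC (rolling into the previous day, 9 March 2028).
At the standard offset (UTC−10:30), 22:15 UTC − 10h30m = 11:45 Lumos Territory standard time.
Daylight saving runs 13 March – 10 November; the standard-time date in Lumos Territory, March 9, 2028, is outside that window, so Lumos Territory is on standard time at UTC−10:30.
22:15 UTC − 10h30m = 11:45 Lumos Territory.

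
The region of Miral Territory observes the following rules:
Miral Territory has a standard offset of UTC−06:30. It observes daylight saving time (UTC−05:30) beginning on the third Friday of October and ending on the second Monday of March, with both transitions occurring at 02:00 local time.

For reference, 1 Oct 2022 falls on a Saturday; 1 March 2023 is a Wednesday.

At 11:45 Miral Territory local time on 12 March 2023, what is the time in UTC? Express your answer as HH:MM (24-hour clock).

1 October 2022 is a Saturday, so the first Friday is October 7 and the third is October 21.
1 March 2023 is a Wednesday, so the first Monday is March 6 and the second is March 13.
12 March 2023 lies within the daylight-saving period (21 October 2022 – 13 March 2023), so Miral Territory is on daylight time, UTC−05:30.
11:45 local + 5h30m = 17:15 UTC.

17:15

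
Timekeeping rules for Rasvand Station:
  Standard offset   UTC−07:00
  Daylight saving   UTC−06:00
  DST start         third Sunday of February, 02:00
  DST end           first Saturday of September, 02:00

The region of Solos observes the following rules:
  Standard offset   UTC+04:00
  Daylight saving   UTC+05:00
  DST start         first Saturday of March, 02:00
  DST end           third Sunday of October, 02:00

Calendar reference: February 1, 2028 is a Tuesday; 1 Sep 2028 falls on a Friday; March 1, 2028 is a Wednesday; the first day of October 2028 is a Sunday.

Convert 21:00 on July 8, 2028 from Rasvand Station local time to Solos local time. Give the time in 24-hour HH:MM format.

08:00

1 February 2028 is a Tuesday, so the first Sunday is February 6 and the third is February 20.
1 September 2028 is a Friday, so the first Saturday is September 2.
July 8, 2028 falls between 20 February and 2 September, so daylight saving is in effect and Rasvand Station is at UTC−06:00.
21:00 Rasvand Station + 6h = 03:00 UTC (rolling into the next day, 9 July 2028).
1 March 2028 is a Wednesday, so the first Saturday is March 4.
1 October 2028 is a Sunday, so the first Sunday is October 1 and the third is October 15.
At the standard offset (UTC+04:00), 03:00 UTC + 4h = 07:00 Solos standard time.
The standard-time date in Solos, July 9, 2028, lies within the daylight-saving period (4 March – 15 October), so Solos is on daylight time, UTC+05:00.
03:00 UTC + 5h = 08:00 Solos.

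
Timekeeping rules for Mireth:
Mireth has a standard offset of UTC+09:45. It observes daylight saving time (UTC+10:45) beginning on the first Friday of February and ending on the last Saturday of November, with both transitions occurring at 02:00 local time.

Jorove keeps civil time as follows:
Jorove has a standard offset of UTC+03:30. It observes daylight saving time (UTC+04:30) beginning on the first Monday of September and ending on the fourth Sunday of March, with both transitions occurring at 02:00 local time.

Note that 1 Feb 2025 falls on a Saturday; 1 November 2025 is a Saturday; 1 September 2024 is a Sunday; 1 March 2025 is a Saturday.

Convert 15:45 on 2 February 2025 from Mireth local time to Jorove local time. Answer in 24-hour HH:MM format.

1 February 2025 is a Saturday, so the first Friday is February 7.
1 November 2025 is a Saturday, so Saturdays fall on 1, 8, 15, 22, 29; the last is November 29.
Daylight saving runs 7 February – 29 November; 2 February 2025 is outside that window, so Mireth is on standard time at UTC+09:45.
15:45 Mireth − 9h45m = 06:00 UTC.
1 September 2024 is a Sunday, so the first Monday is September 2.
1 March 2025 is a Saturday, so the first Sunday is March 2 and the fourth is March 23.
At the standard offset (UTC+03:30), 06:00 UTC + 3h30m = 09:30 Jorove standard time.
The standard-time date in Jorove, 2 February 2025, lies within the daylight-saving period (2 September 2024 – 23 March 2025), so Jorove is on daylight time, UTC+04:30.
06:00 UTC + 4h30m = 10:30 Jorove.

10:30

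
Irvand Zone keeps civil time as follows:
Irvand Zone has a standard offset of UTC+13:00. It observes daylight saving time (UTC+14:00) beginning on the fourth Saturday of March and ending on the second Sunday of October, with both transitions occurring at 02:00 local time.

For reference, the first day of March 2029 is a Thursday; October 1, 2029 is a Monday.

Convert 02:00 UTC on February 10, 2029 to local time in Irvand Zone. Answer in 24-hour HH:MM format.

15:00

1 March 2029 is a Thursday, so the first Saturday is March 3 and the fourth is March 24.
1 October 2029 is a Monday, so the first Sunday is October 7 and the second is October 14.
At the standard offset (UTC+13:00), 02:00 UTC + 13h = 15:00 Irvand Zone standard time.
The standard-time date in Irvand Zone, February 10, 2029, is outside the daylight-saving period (24 March – 14 October), so Irvand Zone is on standard time, UTC+13:00.
02:00 UTC + 13h = 15:00 local.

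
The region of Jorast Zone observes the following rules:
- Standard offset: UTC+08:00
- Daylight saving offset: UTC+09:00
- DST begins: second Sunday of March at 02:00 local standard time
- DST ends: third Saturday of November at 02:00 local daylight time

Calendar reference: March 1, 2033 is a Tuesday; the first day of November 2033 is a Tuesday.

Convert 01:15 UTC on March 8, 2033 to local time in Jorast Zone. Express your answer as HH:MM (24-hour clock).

1 March 2033 is a Tuesday, so the first Sunday is March 6 and the second is March 13.
1 November 2033 is a Tuesday, so the first Saturday is November 5 and the third is November 19.
At the standard offset (UTC+08:00), 01:15 UTC + 8h = 09:15 Jorast Zone standard time.
The standard-time date in Jorast Zone, March 8, 2033, is outside the daylight-saving period (13 March – 19 November), so Jorast Zone is on standard time, UTC+08:00.
01:15 UTC + 8h = 09:15 local.

09:15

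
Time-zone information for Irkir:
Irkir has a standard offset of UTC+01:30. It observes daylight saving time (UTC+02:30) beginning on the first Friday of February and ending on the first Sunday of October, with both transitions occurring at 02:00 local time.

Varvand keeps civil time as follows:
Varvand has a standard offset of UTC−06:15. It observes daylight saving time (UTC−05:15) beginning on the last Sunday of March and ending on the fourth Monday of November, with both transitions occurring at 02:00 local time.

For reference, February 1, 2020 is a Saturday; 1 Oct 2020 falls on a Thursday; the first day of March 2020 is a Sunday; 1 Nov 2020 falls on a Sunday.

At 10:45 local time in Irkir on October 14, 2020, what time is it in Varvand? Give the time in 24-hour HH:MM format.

04:00

1 February 2020 is a Saturday, so the first Friday is February 7.
1 October 2020 is a Thursday, so the first Sunday is October 4.
October 14, 2020 is outside the daylight-saving period (7 February – 4 October), so Irkir is on standard time, UTC+01:30.
10:45 Irkir − 1h30m = 09:15 UTC.
1 March 2020 is a Sunday, so Sundays fall on 1, 8, 15, 22, 29; the last is March 29.
1 November 2020 is a Sunday, so the first Monday is November 2 and the fourth is November 23.
At the standard offset (UTC−06:15), 09:15 UTC − 6h15m = 03:00 Varvand standard time.
The standard-time date in Varvand, October 14, 2020, falls between 29 March and 23 November, so daylight saving is in effect and Varvand is at UTC−05:15.
09:15 UTC − 5h15m = 04:00 Varvand.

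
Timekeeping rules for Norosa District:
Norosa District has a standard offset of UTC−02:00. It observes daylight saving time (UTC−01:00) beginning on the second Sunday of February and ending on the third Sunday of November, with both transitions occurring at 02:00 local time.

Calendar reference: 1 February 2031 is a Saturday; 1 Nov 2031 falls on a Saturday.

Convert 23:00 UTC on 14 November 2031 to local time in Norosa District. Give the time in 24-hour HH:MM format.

22:00

1 February 2031 is a Saturday, so the first Sunday is February 2 and the second is February 9.
1 November 2031 is a Saturday, so the first Sunday is November 2 and the third is November 16.
At the standard offset (UTC−02:00), 23:00 UTC − 2h = 21:00 Norosa District standard time.
Daylight saving runs 9 February – 16 November; the standard-time date in Norosa District, 14 November 2031, is inside that window, so Norosa District is at UTC−01:00.
23:00 UTC − 1h = 22:00 local.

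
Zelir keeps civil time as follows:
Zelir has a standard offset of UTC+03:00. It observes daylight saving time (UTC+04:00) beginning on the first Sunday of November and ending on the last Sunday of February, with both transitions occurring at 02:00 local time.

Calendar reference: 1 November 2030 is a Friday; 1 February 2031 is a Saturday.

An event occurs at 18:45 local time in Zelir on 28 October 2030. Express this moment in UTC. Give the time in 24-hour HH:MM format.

15:45

1 November 2030 is a Friday, so the first Sunday is November 3.
1 February 2031 is a Saturday, so Sundays fall on 2, 9, 16, 23; the last is February 23.
28 October 2030 does not fall between 3 November 2030 and 23 February 2031, so daylight saving is not in effect and Zelir is at UTC+03:00.
18:45 local − 3h = 15:45 UTC.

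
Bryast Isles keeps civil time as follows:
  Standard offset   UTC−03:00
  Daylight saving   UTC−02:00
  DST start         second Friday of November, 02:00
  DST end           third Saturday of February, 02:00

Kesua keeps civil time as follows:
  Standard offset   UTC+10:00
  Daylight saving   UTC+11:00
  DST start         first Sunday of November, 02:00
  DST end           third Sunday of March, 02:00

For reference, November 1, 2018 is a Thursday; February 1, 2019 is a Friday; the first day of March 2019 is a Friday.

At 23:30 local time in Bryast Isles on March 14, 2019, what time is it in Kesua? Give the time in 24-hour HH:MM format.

13:30

1 November 2018 is a Thursday, so the first Friday is November 2 and the second is November 9.
1 February 2019 is a Friday, so the first Saturday is February 2 and the third is February 16.
March 14, 2019 is outside the daylight-saving period (9 November 2018 – 16 February 2019), so Bryast Isles is on standard time, UTC−03:00.
23:30 Bryast Isles + 3h = 02:30 UTC (rolling into the next day, 15 March 2019).
1 November 2018 is a Thursday, so the first Sunday is November 4.
1 March 2019 is a Friday, so the first Sunday is March 3 and the third is March 17.
At the standard offset (UTC+10:00), 02:30 UTC + 10h = 12:30 Kesua standard time.
The standard-time date in Kesua, March 15, 2019, falls between 4 November 2018 and 17 March 2019, so daylight saving is in effect and Kesua is at UTC+11:00.
02:30 UTC + 11h = 13:30 Kesua.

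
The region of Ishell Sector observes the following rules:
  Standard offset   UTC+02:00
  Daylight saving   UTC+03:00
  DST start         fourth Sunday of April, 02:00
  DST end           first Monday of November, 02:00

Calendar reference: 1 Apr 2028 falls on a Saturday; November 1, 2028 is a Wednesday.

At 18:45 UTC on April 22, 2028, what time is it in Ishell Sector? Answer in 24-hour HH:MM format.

1 April 2028 is a Saturday, so the first Sunday is April 2 and the fourth is April 23.
1 November 2028 is a Wednesday, so the first Monday is November 6.
At the standard offset (UTC+02:00), 18:45 UTC + 2h = 20:45 Ishell Sector standard time.
The standard-time date in Ishell Sector, April 22, 2028, is outside the daylight-saving period (23 April – 6 November), so Ishell Sector is on standard time, UTC+02:00.
18:45 UTC + 2h = 20:45 local.

20:45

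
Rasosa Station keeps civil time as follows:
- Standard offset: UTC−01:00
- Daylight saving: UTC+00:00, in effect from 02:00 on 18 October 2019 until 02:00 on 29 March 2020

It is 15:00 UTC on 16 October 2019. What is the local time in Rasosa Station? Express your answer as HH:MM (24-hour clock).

At the standard offset (UTC−01:00), 15:00 UTC − 1h = 14:00 Rasosa Station standard time.
Daylight saving runs 18 October 2019 – 29 March 2020; the standard-time date in Rasosa Station, 16 October 2019, is outside that window, so Rasosa Station is on standard time at UTC−01:00.
15:00 UTC − 1h = 14:00 local.

14:00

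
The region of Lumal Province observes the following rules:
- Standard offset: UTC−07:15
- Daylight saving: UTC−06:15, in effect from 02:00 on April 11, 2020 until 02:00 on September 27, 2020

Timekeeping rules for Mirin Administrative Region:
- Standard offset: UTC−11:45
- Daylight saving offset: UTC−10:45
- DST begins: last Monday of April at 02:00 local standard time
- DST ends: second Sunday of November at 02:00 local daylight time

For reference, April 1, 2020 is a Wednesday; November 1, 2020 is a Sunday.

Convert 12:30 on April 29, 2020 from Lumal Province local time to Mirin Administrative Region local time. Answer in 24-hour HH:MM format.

April 29, 2020 falls between 11 April and 27 September, so daylight saving is in effect and Lumal Province is at UTC−06:15.
12:30 Lumal Province + 6h15m = 18:45 UTC.
1 April 2020 is a Wednesday, so Mondays fall on 6, 13, 20, 27; the last is April 27.
1 November 2020 is a Sunday, so the first Sunday is November 1 and the second is November 8.
At the standard offset (UTC−11:45), 18:45 UTC − 11h45m = 07:00 Mirin Administrative Region standard time.
Daylight saving runs 27 April – 8 November; the standard-time date in Mirin Administrative Region, April 29, 2020, is inside that window, so Mirin Administrative Region is at UTC−10:45.
18:45 UTC − 10h45m = 08:00 Mirin Administrative Region.

08:00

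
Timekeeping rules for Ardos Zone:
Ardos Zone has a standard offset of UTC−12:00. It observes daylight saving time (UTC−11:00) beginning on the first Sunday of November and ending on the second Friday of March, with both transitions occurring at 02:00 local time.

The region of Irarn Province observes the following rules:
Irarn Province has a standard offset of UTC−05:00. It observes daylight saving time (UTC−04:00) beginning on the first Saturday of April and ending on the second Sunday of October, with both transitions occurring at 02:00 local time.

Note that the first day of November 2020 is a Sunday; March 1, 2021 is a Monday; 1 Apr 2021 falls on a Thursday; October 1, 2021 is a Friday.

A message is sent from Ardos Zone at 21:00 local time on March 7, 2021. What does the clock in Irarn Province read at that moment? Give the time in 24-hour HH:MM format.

1 November 2020 is a Sunday, so the first Sunday is November 1.
1 March 2021 is a Monday, so the first Friday is March 5 and the second is March 12.
Daylight saving runs 1 November 2020 – 12 March 2021; March 7, 2021 is inside that window, so Ardos Zone is at UTC−11:00.
21:00 Ardos Zone + 11h = 08:00 UTC (rolling into the next day, 8 March 2021).
1 April 2021 is a Thursday, so the first Saturday is April 3.
1 October 2021 is a Friday, so the first Sunday is October 3 and the second is October 10.
At the standard offset (UTC−05:00), 08:00 UTC − 5h = 03:00 Irarn Province standard time.
The standard-time date in Irarn Province, March 8, 2021, does not fall between 3 April and 10 October, so daylight saving is not in effect and Irarn Province is at UTC−05:00.
08:00 UTC − 5h = 03:00 Irarn Province.

03:00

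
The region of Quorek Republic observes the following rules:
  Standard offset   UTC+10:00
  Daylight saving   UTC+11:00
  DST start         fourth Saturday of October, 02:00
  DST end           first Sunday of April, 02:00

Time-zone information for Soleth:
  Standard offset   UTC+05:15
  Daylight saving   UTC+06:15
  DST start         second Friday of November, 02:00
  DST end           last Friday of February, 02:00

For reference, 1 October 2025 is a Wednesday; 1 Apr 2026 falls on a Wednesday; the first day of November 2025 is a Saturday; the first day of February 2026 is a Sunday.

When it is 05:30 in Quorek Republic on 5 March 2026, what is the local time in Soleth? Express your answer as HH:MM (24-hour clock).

1 October 2025 is a Wednesday, so the first Saturday is October 4 and the fourth is October 25.
1 April 2026 is a Wednesday, so the first Sunday is April 5.
5 March 2026 falls between 25 October 2025 and 5 April 2026, so daylight saving is in effect and Quorek Republic is at UTC+11:00.
05:30 Quorek Republic − 11h = 18:30 UTC (rolling into the previous day, 4 March 2026).
1 November 2025 is a Saturday, so the first Friday is November 7 and the second is November 14.
1 February 2026 is a Sunday, so Fridays fall on 6, 13, 20, 27; the last is February 27.
At the standard offset (UTC+05:15), 18:30 UTC + 5h15m = 23:45 Soleth standard time.
Daylight saving runs 14 November 2025 – 27 February 2026; the standard-time date in Soleth, 4 March 2026, is outside that window, so Soleth is on standard time at UTC+05:15.
18:30 UTC + 5h15m = 23:45 Soleth.

23:45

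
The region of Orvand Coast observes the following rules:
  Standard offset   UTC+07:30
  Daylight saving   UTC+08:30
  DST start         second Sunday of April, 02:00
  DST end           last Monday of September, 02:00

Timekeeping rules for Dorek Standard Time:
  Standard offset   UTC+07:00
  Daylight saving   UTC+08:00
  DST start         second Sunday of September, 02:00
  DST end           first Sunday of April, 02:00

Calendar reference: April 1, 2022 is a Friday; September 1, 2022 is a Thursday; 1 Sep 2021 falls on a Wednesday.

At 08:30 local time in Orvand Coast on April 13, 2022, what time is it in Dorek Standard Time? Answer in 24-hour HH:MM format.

07:00

1 April 2022 is a Friday, so the first Sunday is April 3 and the second is April 10.
1 September 2022 is a Thursday, so Mondays fall on 5, 12, 19, 26; the last is September 26.
April 13, 2022 lies within the daylight-saving period (10 April – 26 September), so Orvand Coast is on daylight time, UTC+08:30.
08:30 Orvand Coast − 8h30m = 00:00 UTC.
1 September 2021 is a Wednesday, so the first Sunday is September 5 and the second is September 12.
1 April 2022 is a Friday, so the first Sunday is April 3.
At the standard offset (UTC+07:00), 00:00 UTC + 7h = 07:00 Dorek Standard Time standard time.
Daylight saving runs 12 September 2021 – 3 April 2022; the standard-time date in Dorek Standard Time, April 13, 2022, is outside that window, so Dorek Standard Time is on standard time at UTC+07:00.
00:00 UTC + 7h = 07:00 Dorek Standard Time.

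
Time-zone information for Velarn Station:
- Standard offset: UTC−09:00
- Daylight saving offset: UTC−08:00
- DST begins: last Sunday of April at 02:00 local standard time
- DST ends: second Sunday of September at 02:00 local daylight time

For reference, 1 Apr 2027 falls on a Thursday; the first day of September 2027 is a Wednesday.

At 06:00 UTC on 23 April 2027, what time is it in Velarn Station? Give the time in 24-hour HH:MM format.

1 April 2027 is a Thursday, so Sundays fall on 4, 11, 18, 25; the last is April 25.
1 September 2027 is a Wednesday, so the first Sunday is September 5 and the second is September 12.
At the standard offset (UTC−09:00), 06:00 UTC − 9h = 21:00 Velarn Station standard time (rolling into the previous day, 22 April 2027).
The standard-time date in Velarn Station, 22 April 2027, is outside the daylight-saving period (25 April – 12 September), so Velarn Station is on standard time, UTC−09:00.
06:00 UTC − 9h = 21:00 local (rolling into the previous day, 22 April 2027).

21:00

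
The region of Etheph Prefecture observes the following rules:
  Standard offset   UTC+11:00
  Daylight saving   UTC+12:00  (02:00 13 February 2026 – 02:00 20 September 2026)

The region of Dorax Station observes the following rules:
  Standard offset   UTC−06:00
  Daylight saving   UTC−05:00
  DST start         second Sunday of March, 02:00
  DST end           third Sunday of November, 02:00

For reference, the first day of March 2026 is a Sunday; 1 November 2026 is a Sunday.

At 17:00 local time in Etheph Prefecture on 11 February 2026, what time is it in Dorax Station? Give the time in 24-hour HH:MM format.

11 February 2026 does not fall between 13 February and 20 September, so daylight saving is not in effect and Etheph Prefecture is at UTC+11:00.
17:00 Etheph Prefecture − 11h = 06:00 UTC.
1 March 2026 is a Sunday, so the first Sunday is March 1 and the second is March 8.
1 November 2026 is a Sunday, so the first Sunday is November 1 and the third is November 15.
At the standard offset (UTC−06:00), 06:00 UTC − 6h = 00:00 Dorax Station standard time.
Daylight saving runs 8 March – 15 November; the standard-time date in Dorax Station, 11 February 2026, is outside that window, so Dorax Station is on standard time at UTC−06:00.
06:00 UTC − 6h = 00:00 Dorax Station.

00:00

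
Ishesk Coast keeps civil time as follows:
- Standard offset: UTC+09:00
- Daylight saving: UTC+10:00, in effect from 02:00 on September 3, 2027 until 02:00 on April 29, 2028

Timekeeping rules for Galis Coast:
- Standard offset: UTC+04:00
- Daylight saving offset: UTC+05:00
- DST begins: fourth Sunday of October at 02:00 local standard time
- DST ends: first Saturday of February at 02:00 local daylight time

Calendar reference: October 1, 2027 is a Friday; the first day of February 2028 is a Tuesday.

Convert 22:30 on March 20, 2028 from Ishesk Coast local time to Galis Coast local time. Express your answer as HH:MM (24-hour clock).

16:30

March 20, 2028 falls between 3 September 2027 and 29 April 2028, so daylight saving is in effect and Ishesk Coast is at UTC+10:00.
22:30 Ishesk Coast − 10h = 12:30 UTC.
1 October 2027 is a Friday, so the first Sunday is October 3 and the fourth is October 24.
1 February 2028 is a Tuesday, so the first Saturday is February 5.
At the standard offset (UTC+04:00), 12:30 UTC + 4h = 16:30 Galis Coast standard time.
The standard-time date in Galis Coast, March 20, 2028, is outside the daylight-saving period (24 October 2027 – 5 February 2028), so Galis Coast is on standard time, UTC+04:00.
12:30 UTC + 4h = 16:30 Galis Coast.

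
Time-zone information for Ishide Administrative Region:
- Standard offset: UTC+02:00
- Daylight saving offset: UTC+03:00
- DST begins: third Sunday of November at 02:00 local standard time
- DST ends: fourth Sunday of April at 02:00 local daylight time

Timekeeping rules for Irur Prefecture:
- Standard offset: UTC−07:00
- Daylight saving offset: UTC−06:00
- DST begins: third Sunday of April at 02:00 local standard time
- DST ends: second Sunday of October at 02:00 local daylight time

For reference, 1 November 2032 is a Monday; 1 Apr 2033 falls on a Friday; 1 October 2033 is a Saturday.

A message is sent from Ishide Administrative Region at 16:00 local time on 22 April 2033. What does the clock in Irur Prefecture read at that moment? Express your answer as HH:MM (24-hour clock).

1 November 2032 is a Monday, so the first Sunday is November 7 and the third is November 21.
1 April 2033 is a Friday, so the first Sunday is April 3 and the fourth is April 24.
22 April 2033 falls between 21 November 2032 and 24 April 2033, so daylight saving is in effect and Ishide Administrative Region is at UTC+03:00.
16:00 Ishide Administrative Region − 3h = 13:00 UTC.
1 April 2033 is a Friday, so the first Sunday is April 3 and the third is April 17.
1 October 2033 is a Saturday, so the first Sunday is October 2 and the second is October 9.
At the standard offset (UTC−07:00), 13:00 UTC − 7h = 06:00 Irur Prefecture standard time.
Daylight saving runs 17 April – 9 October; the standard-time date in Irur Prefecture, 22 April 2033, is inside that window, so Irur Prefecture is at UTC−06:00.
13:00 UTC − 6h = 07:00 Irur Prefecture.

07:00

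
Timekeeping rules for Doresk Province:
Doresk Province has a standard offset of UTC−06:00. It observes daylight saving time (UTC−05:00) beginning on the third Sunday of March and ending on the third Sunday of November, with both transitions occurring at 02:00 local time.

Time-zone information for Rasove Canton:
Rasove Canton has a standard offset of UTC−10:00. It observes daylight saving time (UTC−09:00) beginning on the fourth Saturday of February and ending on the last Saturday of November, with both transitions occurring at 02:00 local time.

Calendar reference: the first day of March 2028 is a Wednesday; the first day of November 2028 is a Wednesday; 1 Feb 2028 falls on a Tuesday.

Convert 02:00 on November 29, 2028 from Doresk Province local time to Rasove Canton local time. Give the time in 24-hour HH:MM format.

1 March 2028 is a Wednesday, so the first Sunday is March 5 and the third is March 19.
1 November 2028 is a Wednesday, so the first Sunday is November 5 and the third is November 19.
Daylight saving runs 19 March – 19 November; November 29, 2028 is outside that window, so Doresk Province is on standard time at UTC−06:00.
02:00 Doresk Province + 6h = 08:00 UTC.
1 February 2028 is a Tuesday, so the first Saturday is February 5 and the fourth is February 26.
1 November 2028 is a Wednesday, so Saturdays fall on 4, 11, 18, 25; the last is November 25.
At the standard offset (UTC−10:00), 08:00 UTC − 10h = 22:00 Rasove Canton standard time (rolling into the previous day, 28 November 2028).
The standard-time date in Rasove Canton, November 28, 2028, does not fall between 26 February and 25 November, so daylight saving is not in effect and Rasove Canton is at UTC−10:00.
08:00 UTC − 10h = 22:00 Rasove Canton (rolling into the previous day, 28 November 2028).

22:00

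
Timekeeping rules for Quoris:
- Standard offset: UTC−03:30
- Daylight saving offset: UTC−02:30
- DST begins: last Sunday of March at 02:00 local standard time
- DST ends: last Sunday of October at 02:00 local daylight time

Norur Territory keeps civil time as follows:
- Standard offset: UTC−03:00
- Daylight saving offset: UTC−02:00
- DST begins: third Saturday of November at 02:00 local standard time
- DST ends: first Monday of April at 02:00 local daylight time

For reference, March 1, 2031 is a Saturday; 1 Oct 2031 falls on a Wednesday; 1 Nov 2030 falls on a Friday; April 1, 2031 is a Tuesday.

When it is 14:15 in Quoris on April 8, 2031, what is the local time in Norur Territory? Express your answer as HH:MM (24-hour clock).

1 March 2031 is a Saturday, so Sundays fall on 2, 9, 16, 23, 30; the last is March 30.
1 October 2031 is a Wednesday, so Sundays fall on 5, 12, 19, 26; the last is October 26.
April 8, 2031 falls between 30 March and 26 October, so daylight saving is in effect and Quoris is at UTC−02:30.
14:15 Quoris + 2h30m = 16:45 UTC.
1 November 2030 is a Friday, so the first Saturday is November 2 and the third is November 16.
1 April 2031 is a Tuesday, so the first Monday is April 7.
At the standard offset (UTC−03:00), 16:45 UTC − 3h = 13:45 Norur Territory standard time.
Daylight saving runs 16 November 2030 – 7 April 2031; the standard-time date in Norur Territory, April 8, 2031, is outside that window, so Norur Territory is on standard time at UTC−03:00.
16:45 UTC − 3h = 13:45 Norur Territory.

13:45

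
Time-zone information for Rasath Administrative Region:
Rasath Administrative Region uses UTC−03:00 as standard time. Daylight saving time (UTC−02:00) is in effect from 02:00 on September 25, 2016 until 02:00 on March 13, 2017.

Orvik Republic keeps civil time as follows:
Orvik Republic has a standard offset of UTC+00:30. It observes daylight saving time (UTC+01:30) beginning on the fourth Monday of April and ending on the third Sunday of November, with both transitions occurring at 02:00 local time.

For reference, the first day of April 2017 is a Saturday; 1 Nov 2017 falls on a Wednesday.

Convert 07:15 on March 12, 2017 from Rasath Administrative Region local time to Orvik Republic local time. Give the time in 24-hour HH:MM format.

Daylight saving runs 25 September 2016 – 13 March 2017; March 12, 2017 is inside that window, so Rasath Administrative Region is at UTC−02:00.
07:15 Rasath Administrative Region + 2h = 09:15 UTC.
1 April 2017 is a Saturday, so the first Monday is April 3 and the fourth is April 24.
1 November 2017 is a Wednesday, so the first Sunday is November 5 and the third is November 19.
At the standard offset (UTC+00:30), 09:15 UTC + 0h30m = 09:45 Orvik Republic standard time.
Daylight saving runs 24 April – 19 November; the standard-time date in Orvik Republic, March 12, 2017, is outside that window, so Orvik Republic is on standard time at UTC+00:30.
09:15 UTC + 0h30m = 09:45 Orvik Republic.

09:45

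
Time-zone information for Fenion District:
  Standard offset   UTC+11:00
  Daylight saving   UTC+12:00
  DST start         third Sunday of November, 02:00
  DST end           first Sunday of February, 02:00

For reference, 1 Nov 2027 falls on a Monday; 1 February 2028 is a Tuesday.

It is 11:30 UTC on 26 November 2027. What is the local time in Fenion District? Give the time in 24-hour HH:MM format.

1 November 2027 is a Monday, so the first Sunday is November 7 and the third is November 21.
1 February 2028 is a Tuesday, so the first Sunday is February 6.
At the standard offset (UTC+11:00), 11:30 UTC + 11h = 22:30 Fenion District standard time.
The standard-time date in Fenion District, 26 November 2027, lies within the daylight-saving period (21 November 2027 – 6 February 2028), so Fenion District is on daylight time, UTC+12:00.
11:30 UTC + 12h = 23:30 local.

23:30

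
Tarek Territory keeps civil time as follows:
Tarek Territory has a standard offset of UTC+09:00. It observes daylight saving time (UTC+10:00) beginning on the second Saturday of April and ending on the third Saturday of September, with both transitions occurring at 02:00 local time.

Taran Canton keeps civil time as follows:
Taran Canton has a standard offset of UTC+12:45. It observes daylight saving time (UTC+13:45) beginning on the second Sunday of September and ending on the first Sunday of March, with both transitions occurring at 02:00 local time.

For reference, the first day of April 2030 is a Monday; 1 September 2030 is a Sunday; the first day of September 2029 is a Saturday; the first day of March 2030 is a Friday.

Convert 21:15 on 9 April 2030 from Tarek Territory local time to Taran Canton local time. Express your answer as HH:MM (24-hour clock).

01:00

1 April 2030 is a Monday, so the first Saturday is April 6 and the second is April 13.
1 September 2030 is a Sunday, so the first Saturday is September 7 and the third is September 21.
Daylight saving runs 13 April – 21 September; 9 April 2030 is outside that window, so Tarek Territory is on standard time at UTC+09:00.
21:15 Tarek Territory − 9h = 12:15 UTC.
1 September 2029 is a Saturday, so the first Sunday is September 2 and the second is September 9.
1 March 2030 is a Friday, so the first Sunday is March 3.
At the standard offset (UTC+12:45), 12:15 UTC + 12h45m = 01:00 Taran Canton standard time (rolling into the next day, 10 April 2030).
The standard-time date in Taran Canton, 10 April 2030, is outside the daylight-saving period (9 September 2029 – 3 March 2030), so Taran Canton is on standard time, UTC+12:45.
12:15 UTC + 12h45m = 01:00 Taran Canton (rolling into the next day, 10 April 2030).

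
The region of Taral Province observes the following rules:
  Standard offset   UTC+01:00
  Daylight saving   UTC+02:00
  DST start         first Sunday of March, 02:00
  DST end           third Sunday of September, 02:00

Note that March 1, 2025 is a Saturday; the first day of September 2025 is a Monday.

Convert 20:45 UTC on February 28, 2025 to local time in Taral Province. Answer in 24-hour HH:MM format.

1 March 2025 is a Saturday, so the first Sunday is March 2.
1 September 2025 is a Monday, so the first Sunday is September 7 and the third is September 21.
At the standard offset (UTC+01:00), 20:45 UTC + 1h = 21:45 Taral Province standard time.
Daylight saving runs 2 March – 21 September; the standard-time date in Taral Province, February 28, 2025, is outside that window, so Taral Province is on standard time at UTC+01:00.
20:45 UTC + 1h = 21:45 local.

21:45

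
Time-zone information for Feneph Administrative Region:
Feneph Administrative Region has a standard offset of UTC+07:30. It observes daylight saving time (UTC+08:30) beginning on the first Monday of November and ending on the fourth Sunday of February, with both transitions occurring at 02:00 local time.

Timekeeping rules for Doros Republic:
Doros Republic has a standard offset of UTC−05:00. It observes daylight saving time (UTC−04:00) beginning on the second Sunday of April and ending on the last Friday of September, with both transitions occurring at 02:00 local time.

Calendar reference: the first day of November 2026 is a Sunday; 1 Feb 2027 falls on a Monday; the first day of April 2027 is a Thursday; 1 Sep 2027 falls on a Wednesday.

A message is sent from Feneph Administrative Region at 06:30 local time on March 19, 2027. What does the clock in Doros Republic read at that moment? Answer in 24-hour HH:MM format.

1 November 2026 is a Sunday, so the first Monday is November 2.
1 February 2027 is a Monday, so the first Sunday is February 7 and the fourth is February 28.
March 19, 2027 does not fall between 2 November 2026 and 28 February 2027, so daylight saving is not in effect and Feneph Administrative Region is at UTC+07:30.
06:30 Feneph Administrative Region − 7h30m = 23:00 UTC (rolling into the previous day, 18 March 2027).
1 April 2027 is a Thursday, so the first Sunday is April 4 and the second is April 11.
1 September 2027 is a Wednesday, so Fridays fall on 3, 10, 17, 24; the last is September 24.
At the standard offset (UTC−05:00), 23:00 UTC − 5h = 18:00 Doros Republic standard time.
The standard-time date in Doros Republic, March 18, 2027, is outside the daylight-saving period (11 April – 24 September), so Doros Republic is on standard time, UTC−05:00.
23:00 UTC − 5h = 18:00 Doros Republic.

18:00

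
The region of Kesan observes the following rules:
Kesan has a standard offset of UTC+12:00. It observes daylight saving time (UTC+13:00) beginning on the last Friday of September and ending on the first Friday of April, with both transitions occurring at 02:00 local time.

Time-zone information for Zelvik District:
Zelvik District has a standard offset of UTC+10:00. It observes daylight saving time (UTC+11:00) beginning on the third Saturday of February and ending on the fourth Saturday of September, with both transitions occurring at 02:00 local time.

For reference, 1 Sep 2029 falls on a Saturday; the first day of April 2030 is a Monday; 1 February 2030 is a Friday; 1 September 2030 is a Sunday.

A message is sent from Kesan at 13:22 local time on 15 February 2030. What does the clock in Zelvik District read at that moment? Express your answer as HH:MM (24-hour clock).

10:22

1 September 2029 is a Saturday, so Fridays fall on 7, 14, 21, 28; the last is September 28.
1 April 2030 is a Monday, so the first Friday is April 5.
15 February 2030 lies within the daylight-saving period (28 September 2029 – 5 April 2030), so Kesan is on daylight time, UTC+13:00.
13:22 Kesan − 13h = 00:22 UTC.
1 February 2030 is a Friday, so the first Saturday is February 2 and the third is February 16.
1 September 2030 is a Sunday, so the first Saturday is September 7 and the fourth is September 28.
At the standard offset (UTC+10:00), 00:22 UTC + 10h = 10:22 Zelvik District standard time.
The standard-time date in Zelvik District, 15 February 2030, does not fall between 16 February and 28 September, so daylight saving is not in effect and Zelvik District is at UTC+10:00.
00:22 UTC + 10h = 10:22 Zelvik District.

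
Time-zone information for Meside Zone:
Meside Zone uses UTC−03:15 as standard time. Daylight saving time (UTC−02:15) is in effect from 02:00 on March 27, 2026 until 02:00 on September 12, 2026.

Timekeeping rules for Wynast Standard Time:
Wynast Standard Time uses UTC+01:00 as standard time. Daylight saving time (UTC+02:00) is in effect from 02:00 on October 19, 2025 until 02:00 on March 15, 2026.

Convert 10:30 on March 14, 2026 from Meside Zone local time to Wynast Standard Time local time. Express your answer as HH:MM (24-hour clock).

March 14, 2026 is outside the daylight-saving period (27 March – 12 September), so Meside Zone is on standard time, UTC−03:15.
10:30 Meside Zone + 3h15m = 13:45 UTC.
At the standard offset (UTC+01:00), 13:45 UTC + 1h = 14:45 Wynast Standard Time standard time.
The standard-time date in Wynast Standard Time, March 14, 2026, lies within the daylight-saving period (19 October 2025 – 15 March 2026), so Wynast Standard Time is on daylight time, UTC+02:00.
13:45 UTC + 2h = 15:45 Wynast Standard Time.

15:45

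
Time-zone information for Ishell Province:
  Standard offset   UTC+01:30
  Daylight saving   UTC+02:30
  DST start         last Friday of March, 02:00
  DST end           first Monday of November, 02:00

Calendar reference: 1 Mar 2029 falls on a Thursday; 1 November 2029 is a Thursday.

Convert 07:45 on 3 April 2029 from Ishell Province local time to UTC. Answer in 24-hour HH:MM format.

05:15

1 March 2029 is a Thursday, so Fridays fall on 2, 9, 16, 23, 30; the last is March 30.
1 November 2029 is a Thursday, so the first Monday is November 5.
Daylight saving runs 30 March – 5 November; 3 April 2029 is inside that window, so Ishell Province is at UTC+02:30.
07:45 local − 2h30m = 05:15 UTC.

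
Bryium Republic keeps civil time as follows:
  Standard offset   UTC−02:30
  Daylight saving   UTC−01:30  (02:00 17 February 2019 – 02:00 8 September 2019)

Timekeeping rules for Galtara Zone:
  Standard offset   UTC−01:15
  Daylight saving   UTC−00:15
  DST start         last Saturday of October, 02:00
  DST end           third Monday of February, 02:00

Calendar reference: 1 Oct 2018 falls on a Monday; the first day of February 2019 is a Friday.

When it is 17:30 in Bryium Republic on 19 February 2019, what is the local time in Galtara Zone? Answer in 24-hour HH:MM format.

Daylight saving runs 17 February – 8 September; 19 February 2019 is inside that window, so Bryium Republic is at UTC−01:30.
17:30 Bryium Republic + 1h30m = 19:00 UTC.
1 October 2018 is a Monday, so Saturdays fall on 6, 13, 20, 27; the last is October 27.
1 February 2019 is a Friday, so the first Monday is February 4 and the third is February 18.
At the standard offset (UTC−01:15), 19:00 UTC − 1h15m = 17:45 Galtara Zone standard time.
The standard-time date in Galtara Zone, 19 February 2019, is outside the daylight-saving period (27 October 2018 – 18 February 2019), so Galtara Zone is on standard time, UTC−01:15.
19:00 UTC − 1h15m = 17:45 Galtara Zone.

17:45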